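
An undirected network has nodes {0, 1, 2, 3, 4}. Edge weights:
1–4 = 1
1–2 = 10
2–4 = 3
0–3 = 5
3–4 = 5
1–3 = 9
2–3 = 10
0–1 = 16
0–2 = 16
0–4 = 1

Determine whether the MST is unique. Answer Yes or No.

Kruskal's algorithm — process edges by increasing weight (ties by edge label):
0–4 (1): add — endpoints in different components.
1–4 (1): add — endpoints in different components.
2–4 (3): add — endpoints in different components.
0–3 (5): add — endpoints in different components.
Non-tree edge 3–4 has weight 5, equal to the heaviest edge on its tree cycle — swapping gives another MST of the same weight. Not unique.

No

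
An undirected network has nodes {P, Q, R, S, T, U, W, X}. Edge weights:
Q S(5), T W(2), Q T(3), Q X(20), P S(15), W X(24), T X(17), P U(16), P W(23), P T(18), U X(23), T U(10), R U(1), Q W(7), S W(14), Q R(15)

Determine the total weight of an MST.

Prim, starting at T.
Step 1: cheapest edge leaving the tree is T W (2); add W.
Step 2: cheapest edge leaving the tree is Q T (3); add Q.
Step 3: cheapest edge leaving the tree is Q S (5); add S.
Step 4: cheapest edge leaving the tree is T U (10); add U.
Step 5: cheapest edge leaving the tree is R U (1); add R.
Step 6: cheapest edge leaving the tree is P S (15); add P.
Step 7: cheapest edge leaving the tree is T X (17); add X.
MST edges: T W, Q T, Q S, T U, R U, P S, T X; total weight 2+3+5+10+1+15+17 = 53.

53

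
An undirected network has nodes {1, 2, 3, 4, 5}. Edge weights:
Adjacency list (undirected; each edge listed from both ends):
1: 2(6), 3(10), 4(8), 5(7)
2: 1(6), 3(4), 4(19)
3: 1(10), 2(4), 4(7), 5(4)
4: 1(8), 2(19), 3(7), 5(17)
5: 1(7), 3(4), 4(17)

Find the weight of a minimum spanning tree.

21

Prim, starting at 5.
Step 1: frontier [3 5 4, 1 5 7, 4 5 17] → take 3 5 (4); add 3.
Step 2: frontier [2 3 4, 3 4 7, 1 3 10, 1 5 7, 4 5 17] → take 2 3 (4); add 2.
Step 3: frontier [1 2 6, 2 4 19, 3 4 7, 1 3 10, 1 5 7, 4 5 17] → take 1 2 (6); add 1.
Step 4: frontier [1 4 8, 2 4 19, 3 4 7, 4 5 17] → take 3 4 (7); add 4.
MST edges: 3 5, 2 3, 1 2, 3 4; total weight 4+4+6+7 = 21.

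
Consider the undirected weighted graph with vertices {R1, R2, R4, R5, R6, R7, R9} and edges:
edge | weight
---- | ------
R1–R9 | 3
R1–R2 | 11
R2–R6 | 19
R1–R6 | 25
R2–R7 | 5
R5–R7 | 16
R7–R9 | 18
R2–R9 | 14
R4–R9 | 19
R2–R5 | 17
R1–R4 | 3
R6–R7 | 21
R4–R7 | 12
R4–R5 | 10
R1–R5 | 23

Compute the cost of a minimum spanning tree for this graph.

Sort edges by weight, then run Kruskal:
R1–R4 (3): add — endpoints in different components.
R1–R9 (3): add — endpoints in different components.
R2–R7 (5): add — endpoints in different components.
R4–R5 (10): add — endpoints in different components.
R1–R2 (11): add — endpoints in different components.
R4–R7 (12): skip — R7 and R4 already connected.
R2–R9 (14): skip — R9 and R2 already connected.
R5–R7 (16): skip — R7 and R5 already connected.
R2–R5 (17): skip — R5 and R2 already connected.
R7–R9 (18): skip — R7 and R9 already connected.
R2–R6 (19): add — endpoints in different components.
MST edges: R1–R4, R1–R9, R2–R7, R4–R5, R1–R2, R2–R6; total weight 3+3+5+10+11+19 = 51.

51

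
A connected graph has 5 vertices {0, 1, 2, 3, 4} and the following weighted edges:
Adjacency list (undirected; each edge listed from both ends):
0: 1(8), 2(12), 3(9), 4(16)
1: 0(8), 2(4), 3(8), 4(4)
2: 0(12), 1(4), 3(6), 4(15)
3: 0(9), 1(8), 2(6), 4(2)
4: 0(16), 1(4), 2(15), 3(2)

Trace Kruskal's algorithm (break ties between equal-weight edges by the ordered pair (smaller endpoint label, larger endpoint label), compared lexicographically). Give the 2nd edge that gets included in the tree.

1-2

Kruskal: consider edges lightest-first.
3–4 (2): add. Components now {0} {1} {2} {3,4}
1–2 (4): add. Components now {0} {1,2} {3,4}
1–4 (4): add. Components now {0} {1,2,3,4}
2–3 (6): skip — 2 and 3 already connected.
0–1 (8): add. Components now {0,1,2,3,4}
The 2nd edge added is 1–2.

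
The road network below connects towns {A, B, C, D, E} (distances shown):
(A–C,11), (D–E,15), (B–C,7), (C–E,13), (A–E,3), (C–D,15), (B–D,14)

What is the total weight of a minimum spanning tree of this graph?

Sort edges by weight, then run Kruskal:
A–E (3): add — endpoints in different components.
B–C (7): add — endpoints in different components.
A–C (11): add — endpoints in different components.
C–E (13): skip — C and E already connected.
B–D (14): add — endpoints in different components.
MST edges: A–E, B–C, A–C, B–D; total weight 3+7+11+14 = 35.

35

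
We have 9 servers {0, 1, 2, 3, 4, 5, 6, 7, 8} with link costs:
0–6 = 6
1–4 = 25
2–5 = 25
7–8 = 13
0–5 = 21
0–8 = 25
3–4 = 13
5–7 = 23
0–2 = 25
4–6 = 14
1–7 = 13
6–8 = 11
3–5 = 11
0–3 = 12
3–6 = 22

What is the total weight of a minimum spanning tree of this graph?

104

Sort edges by weight, then run Kruskal:
0–6 (6): add — endpoints in different components.
3–5 (11): add — endpoints in different components.
6–8 (11): add — endpoints in different components.
0–3 (12): add — endpoints in different components.
1–7 (13): add — endpoints in different components.
3–4 (13): add — endpoints in different components.
7–8 (13): add — endpoints in different components.
4–6 (14): skip — 4 and 6 already connected.
0–5 (21): skip — 0 and 5 already connected.
3–6 (22): skip — 3 and 6 already connected.
5–7 (23): skip — 5 and 7 already connected.
0–2 (25): add — endpoints in different components.
MST edges: 0–6, 3–5, 6–8, 0–3, 1–7, 3–4, 7–8, 0–2; total weight 6+11+11+12+13+13+13+25 = 104.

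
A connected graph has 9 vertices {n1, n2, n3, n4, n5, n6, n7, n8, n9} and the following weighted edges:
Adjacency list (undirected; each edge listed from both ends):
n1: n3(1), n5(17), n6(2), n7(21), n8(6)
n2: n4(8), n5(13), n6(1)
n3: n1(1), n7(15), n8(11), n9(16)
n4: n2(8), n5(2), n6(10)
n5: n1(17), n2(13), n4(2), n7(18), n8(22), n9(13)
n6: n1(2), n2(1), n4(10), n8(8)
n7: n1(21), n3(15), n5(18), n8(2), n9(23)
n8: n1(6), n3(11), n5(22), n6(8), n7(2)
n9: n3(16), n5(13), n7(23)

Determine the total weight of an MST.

Prim, starting at n7.
Step 1: cheapest edge leaving the tree is n7–n8 (2); add n8.
Step 2: cheapest edge leaving the tree is n1–n8 (6); add n1.
Step 3: cheapest edge leaving the tree is n1–n3 (1); add n3.
Step 4: cheapest edge leaving the tree is n1–n6 (2); add n6.
Step 5: cheapest edge leaving the tree is n2–n6 (1); add n2.
Step 6: cheapest edge leaving the tree is n2–n4 (8); add n4.
Step 7: cheapest edge leaving the tree is n4–n5 (2); add n5.
Step 8: cheapest edge leaving the tree is n5–n9 (13); add n9.
MST edges: n7–n8, n1–n8, n1–n3, n1–n6, n2–n6, n2–n4, n4–n5, n5–n9; total weight 2+6+1+2+1+8+2+13 = 35.

35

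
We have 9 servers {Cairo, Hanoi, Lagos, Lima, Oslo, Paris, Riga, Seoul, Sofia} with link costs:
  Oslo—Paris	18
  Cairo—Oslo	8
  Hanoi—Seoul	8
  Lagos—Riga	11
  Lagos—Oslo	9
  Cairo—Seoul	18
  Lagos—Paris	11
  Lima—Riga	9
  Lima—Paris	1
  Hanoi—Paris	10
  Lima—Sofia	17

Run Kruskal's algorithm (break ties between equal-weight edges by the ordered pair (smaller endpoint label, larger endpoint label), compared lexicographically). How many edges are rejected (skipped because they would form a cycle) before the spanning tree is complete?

Kruskal's algorithm — process edges by increasing weight (ties by edge label):
Lima—Paris (1): add — endpoints in different components.
Cairo—Oslo (8): add — endpoints in different components.
Hanoi—Seoul (8): add — endpoints in different components.
Lagos—Oslo (9): add — endpoints in different components.
Lima—Riga (9): add — endpoints in different components.
Hanoi—Paris (10): add — endpoints in different components.
Lagos—Paris (11): add — endpoints in different components.
Lagos—Riga (11): skip — Riga and Lagos already connected.
Lima—Sofia (17): add — endpoints in different components.
Edges rejected before the tree was complete: 1.

1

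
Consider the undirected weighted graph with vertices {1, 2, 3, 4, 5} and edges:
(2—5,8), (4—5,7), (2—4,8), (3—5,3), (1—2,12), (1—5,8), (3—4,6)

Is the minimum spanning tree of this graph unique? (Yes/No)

No

Sort edges by weight, then run Kruskal:
3—5 (3): add — endpoints in different components.
3—4 (6): add — endpoints in different components.
4—5 (7): skip — 4 and 5 already connected.
1—5 (8): add — endpoints in different components.
2—4 (8): add — endpoints in different components.
Non-tree edge 2—5 has weight 8, equal to the heaviest edge on its tree cycle — swapping gives another MST of the same weight. Not unique.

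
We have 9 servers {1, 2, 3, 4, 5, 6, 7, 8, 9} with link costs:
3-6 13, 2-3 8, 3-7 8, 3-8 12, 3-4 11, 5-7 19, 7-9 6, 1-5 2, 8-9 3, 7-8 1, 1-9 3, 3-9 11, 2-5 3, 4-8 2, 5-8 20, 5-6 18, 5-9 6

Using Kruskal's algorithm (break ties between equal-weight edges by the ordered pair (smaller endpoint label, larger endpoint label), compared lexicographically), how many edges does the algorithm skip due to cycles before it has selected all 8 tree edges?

6

Sort edges by weight, then run Kruskal:
7-8 (1): add — endpoints in different components.
1-5 (2): add — endpoints in different components.
4-8 (2): add — endpoints in different components.
1-9 (3): add — endpoints in different components.
2-5 (3): add — endpoints in different components.
8-9 (3): add — endpoints in different components.
5-9 (6): skip — 5 and 9 already connected.
7-9 (6): skip — 7 and 9 already connected.
2-3 (8): add — endpoints in different components.
3-7 (8): skip — 3 and 7 already connected.
3-4 (11): skip — 3 and 4 already connected.
3-9 (11): skip — 3 and 9 already connected.
3-8 (12): skip — 3 and 8 already connected.
3-6 (13): add — endpoints in different components.
Edges rejected before the tree was complete: 6.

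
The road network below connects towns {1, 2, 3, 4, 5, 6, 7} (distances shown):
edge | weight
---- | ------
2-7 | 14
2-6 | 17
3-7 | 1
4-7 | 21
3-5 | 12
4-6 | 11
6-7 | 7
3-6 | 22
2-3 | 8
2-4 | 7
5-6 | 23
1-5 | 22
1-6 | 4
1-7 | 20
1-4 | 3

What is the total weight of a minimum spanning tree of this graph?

34

Prim, starting at 5.
Step 1: cheapest edge leaving the tree is 3-5 (12); add 3.
Step 2: cheapest edge leaving the tree is 3-7 (1); add 7.
Step 3: cheapest edge leaving the tree is 6-7 (7); add 6.
Step 4: cheapest edge leaving the tree is 1-6 (4); add 1.
Step 5: cheapest edge leaving the tree is 1-4 (3); add 4.
Step 6: cheapest edge leaving the tree is 2-4 (7); add 2.
MST edges: 3-5, 3-7, 6-7, 1-6, 1-4, 2-4; total weight 12+1+7+4+3+7 = 34.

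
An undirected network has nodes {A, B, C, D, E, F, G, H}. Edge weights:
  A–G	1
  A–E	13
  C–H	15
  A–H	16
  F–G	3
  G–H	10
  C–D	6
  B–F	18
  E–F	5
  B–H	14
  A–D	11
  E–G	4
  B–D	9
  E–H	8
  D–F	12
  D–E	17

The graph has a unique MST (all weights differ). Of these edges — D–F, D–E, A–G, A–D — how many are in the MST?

2

Sort edges by weight, then run Kruskal:
A–G (1): add — endpoints in different components.
F–G (3): add — endpoints in different components.
E–G (4): add — endpoints in different components.
E–F (5): skip — E and F already connected.
C–D (6): add — endpoints in different components.
E–H (8): add — endpoints in different components.
B–D (9): add — endpoints in different components.
G–H (10): skip — G and H already connected.
A–D (11): add — endpoints in different components.
MST edge set: {A–G, F–G, E–G, C–D, E–H, B–D, A–D}.
Of the listed edges, {A–G, A–D} are in the MST → 2.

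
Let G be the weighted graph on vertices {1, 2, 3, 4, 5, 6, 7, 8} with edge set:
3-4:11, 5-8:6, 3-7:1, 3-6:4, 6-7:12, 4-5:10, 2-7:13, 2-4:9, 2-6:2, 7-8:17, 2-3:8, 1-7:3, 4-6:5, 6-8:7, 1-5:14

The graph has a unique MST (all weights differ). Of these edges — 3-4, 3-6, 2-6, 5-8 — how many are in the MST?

Kruskal: consider edges lightest-first.
3-7 (1): add — endpoints in different components.
2-6 (2): add — endpoints in different components.
1-7 (3): add — endpoints in different components.
3-6 (4): add — endpoints in different components.
4-6 (5): add — endpoints in different components.
5-8 (6): add — endpoints in different components.
6-8 (7): add — endpoints in different components.
MST edge set: {3-7, 2-6, 1-7, 3-6, 4-6, 5-8, 6-8}.
Of the listed edges, {3-6, 2-6, 5-8} are in the MST → 3.

3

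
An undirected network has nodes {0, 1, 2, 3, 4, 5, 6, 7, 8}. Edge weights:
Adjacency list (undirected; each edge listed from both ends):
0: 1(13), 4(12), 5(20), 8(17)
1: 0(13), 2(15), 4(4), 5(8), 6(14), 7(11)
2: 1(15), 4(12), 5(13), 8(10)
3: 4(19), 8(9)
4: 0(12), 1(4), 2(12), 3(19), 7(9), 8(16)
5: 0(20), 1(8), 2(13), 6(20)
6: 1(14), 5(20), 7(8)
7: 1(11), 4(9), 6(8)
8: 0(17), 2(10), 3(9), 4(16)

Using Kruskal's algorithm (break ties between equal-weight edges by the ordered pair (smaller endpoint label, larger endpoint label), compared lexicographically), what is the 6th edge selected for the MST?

2-8

Kruskal's algorithm — process edges by increasing weight (ties by edge label):
1–4 (4): add — endpoints in different components.
1–5 (8): add — endpoints in different components.
6–7 (8): add — endpoints in different components.
3–8 (9): add — endpoints in different components.
4–7 (9): add — endpoints in different components.
2–8 (10): add — endpoints in different components.
1–7 (11): skip — 1 and 7 already connected.
0–4 (12): add — endpoints in different components.
2–4 (12): add — endpoints in different components.
The 6th edge added is 2–8.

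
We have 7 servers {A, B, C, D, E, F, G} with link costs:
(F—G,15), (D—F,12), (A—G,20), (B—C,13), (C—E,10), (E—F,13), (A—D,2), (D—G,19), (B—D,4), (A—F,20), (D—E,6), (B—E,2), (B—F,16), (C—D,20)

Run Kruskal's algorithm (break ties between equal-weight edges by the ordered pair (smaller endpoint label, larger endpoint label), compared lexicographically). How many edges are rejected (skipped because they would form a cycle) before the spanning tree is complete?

Sort edges by weight, then run Kruskal:
A—D (2): add. Components now {A,D} {B} {C} {E} {F} {G}
B—E (2): add. Components now {A,D} {B,E} {C} {F} {G}
B—D (4): add. Components now {A,B,D,E} {C} {F} {G}
D—E (6): skip — D and E already connected.
C—E (10): add. Components now {A,B,C,D,E} {F} {G}
D—F (12): add. Components now {A,B,C,D,E,F} {G}
B—C (13): skip — B and C already connected.
E—F (13): skip — E and F already connected.
F—G (15): add. Components now {A,B,C,D,E,F,G}
Edges rejected before the tree was complete: 3.

3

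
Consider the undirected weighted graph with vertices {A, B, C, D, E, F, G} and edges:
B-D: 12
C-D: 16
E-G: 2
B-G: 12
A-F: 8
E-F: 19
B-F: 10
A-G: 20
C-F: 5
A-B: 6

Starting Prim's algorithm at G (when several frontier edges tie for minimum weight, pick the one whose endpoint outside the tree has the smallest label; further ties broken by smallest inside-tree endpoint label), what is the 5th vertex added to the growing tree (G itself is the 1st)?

Prim's algorithm from G:
Step 1: frontier [E-G 2, B-G 12, A-G 20] → take E-G (2); add E.
Step 2: frontier [E-F 19, B-G 12, A-G 20] → take B-G (12); add B.
Step 3: frontier [A-B 6, B-F 10, B-D 12, E-F 19, A-G 20] → take A-B (6); add A.
Step 4: frontier [A-F 8, B-F 10, B-D 12, E-F 19] → take A-F (8); add F.
Step 5: frontier [B-D 12, C-F 5] → take C-F (5); add C.
Step 6: frontier [B-D 12, C-D 16] → take B-D (12); add D.
Vertex order: G, E, B, A, F, C, D. The 5th vertex is F.

F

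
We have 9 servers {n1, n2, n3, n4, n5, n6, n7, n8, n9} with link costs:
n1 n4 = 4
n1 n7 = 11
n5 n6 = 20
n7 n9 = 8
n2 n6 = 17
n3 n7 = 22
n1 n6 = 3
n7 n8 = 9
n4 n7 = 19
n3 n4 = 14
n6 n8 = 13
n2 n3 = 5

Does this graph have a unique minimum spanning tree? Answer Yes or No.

Yes

Kruskal's algorithm — process edges by increasing weight (ties by edge label):
n1 n6 (3): add — endpoints in different components.
n1 n4 (4): add — endpoints in different components.
n2 n3 (5): add — endpoints in different components.
n7 n9 (8): add — endpoints in different components.
n7 n8 (9): add — endpoints in different components.
n1 n7 (11): add — endpoints in different components.
n6 n8 (13): skip — n6 and n8 already connected.
n3 n4 (14): add — endpoints in different components.
n2 n6 (17): skip — n6 and n2 already connected.
n4 n7 (19): skip — n7 and n4 already connected.
n5 n6 (20): add — endpoints in different components.
Every non-tree edge has weight strictly greater than the heaviest edge on the tree path between its endpoints, so the MST is unique.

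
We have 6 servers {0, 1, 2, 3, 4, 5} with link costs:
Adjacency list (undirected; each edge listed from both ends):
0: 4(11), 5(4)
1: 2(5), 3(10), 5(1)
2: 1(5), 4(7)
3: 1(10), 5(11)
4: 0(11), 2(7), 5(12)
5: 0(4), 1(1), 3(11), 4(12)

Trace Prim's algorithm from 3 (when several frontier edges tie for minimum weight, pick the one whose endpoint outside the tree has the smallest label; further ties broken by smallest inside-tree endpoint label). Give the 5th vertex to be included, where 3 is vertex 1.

2

Prim's algorithm from 3:
Step 1: frontier [1–3 10, 3–5 11] → take 1–3 (10); add 1.
Step 2: frontier [1–5 1, 1–2 5, 3–5 11] → take 1–5 (1); add 5.
Step 3: frontier [1–2 5, 0–5 4, 4–5 12] → take 0–5 (4); add 0.
Step 4: frontier [0–4 11, 1–2 5, 4–5 12] → take 1–2 (5); add 2.
Step 5: frontier [0–4 11, 2–4 7, 4–5 12] → take 2–4 (7); add 4.
Vertex order: 3, 1, 5, 0, 2, 4. The 5th vertex is 2.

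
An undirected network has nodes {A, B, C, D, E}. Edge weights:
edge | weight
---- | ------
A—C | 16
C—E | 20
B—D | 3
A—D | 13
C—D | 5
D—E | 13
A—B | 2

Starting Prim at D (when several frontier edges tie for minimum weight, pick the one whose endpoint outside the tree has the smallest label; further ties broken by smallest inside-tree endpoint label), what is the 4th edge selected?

D-E

Prim, starting at D.
Step 1: cheapest edge leaving the tree is B—D (3); add B.
Step 2: cheapest edge leaving the tree is A—B (2); add A.
Step 3: cheapest edge leaving the tree is C—D (5); add C.
Step 4: cheapest edge leaving the tree is D—E (13); add E.
The 4th edge added is D—E.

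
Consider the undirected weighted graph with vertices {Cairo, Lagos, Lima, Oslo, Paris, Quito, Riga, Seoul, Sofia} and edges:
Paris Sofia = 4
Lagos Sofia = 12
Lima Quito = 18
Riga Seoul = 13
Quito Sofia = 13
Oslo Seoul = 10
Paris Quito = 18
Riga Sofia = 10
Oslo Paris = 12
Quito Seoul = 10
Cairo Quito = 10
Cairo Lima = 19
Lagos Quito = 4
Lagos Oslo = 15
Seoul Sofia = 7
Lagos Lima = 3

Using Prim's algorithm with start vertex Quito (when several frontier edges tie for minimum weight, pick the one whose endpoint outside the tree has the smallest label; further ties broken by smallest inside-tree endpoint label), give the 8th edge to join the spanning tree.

Riga-Sofia

Grow the tree from Quito using Prim:
Step 1: cheapest edge leaving the tree is Lagos Quito (4); add Lagos.
Step 2: cheapest edge leaving the tree is Lagos Lima (3); add Lima.
Step 3: cheapest edge leaving the tree is Cairo Quito (10); add Cairo.
Step 4: cheapest edge leaving the tree is Quito Seoul (10); add Seoul.
Step 5: cheapest edge leaving the tree is Seoul Sofia (7); add Sofia.
Step 6: cheapest edge leaving the tree is Paris Sofia (4); add Paris.
Step 7: cheapest edge leaving the tree is Oslo Seoul (10); add Oslo.
Step 8: cheapest edge leaving the tree is Riga Sofia (10); add Riga.
The 8th edge added is Riga Sofia.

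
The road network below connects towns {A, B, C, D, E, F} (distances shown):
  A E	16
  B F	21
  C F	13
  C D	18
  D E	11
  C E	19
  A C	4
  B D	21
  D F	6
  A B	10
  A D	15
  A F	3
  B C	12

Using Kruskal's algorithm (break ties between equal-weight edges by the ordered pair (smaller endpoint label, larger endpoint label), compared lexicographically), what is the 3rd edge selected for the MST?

Sort edges by weight, then run Kruskal:
A F (3): add — endpoints in different components.
A C (4): add — endpoints in different components.
D F (6): add — endpoints in different components.
A B (10): add — endpoints in different components.
D E (11): add — endpoints in different components.
The 3rd edge added is D F.

D-F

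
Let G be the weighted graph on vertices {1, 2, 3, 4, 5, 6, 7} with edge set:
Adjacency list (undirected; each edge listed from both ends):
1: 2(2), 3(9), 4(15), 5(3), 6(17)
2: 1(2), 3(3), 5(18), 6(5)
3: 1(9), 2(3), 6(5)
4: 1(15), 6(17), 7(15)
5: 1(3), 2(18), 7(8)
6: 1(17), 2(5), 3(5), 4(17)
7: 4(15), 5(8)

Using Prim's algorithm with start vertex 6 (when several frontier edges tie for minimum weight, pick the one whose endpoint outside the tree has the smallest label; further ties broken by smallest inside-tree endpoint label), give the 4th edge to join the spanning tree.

1-5

Prim, starting at 6.
Step 1: frontier [2—6 5, 3—6 5, 1—6 17, 4—6 17] → take 2—6 (5); add 2.
Step 2: frontier [1—2 2, 2—3 3, 2—5 18, 3—6 5, 1—6 17, 4—6 17] → take 1—2 (2); add 1.
Step 3: frontier [1—5 3, 1—3 9, 1—4 15, 2—3 3, 2—5 18, 3—6 5, 4—6 17] → take 2—3 (3); add 3.
Step 4: frontier [1—5 3, 1—4 15, 2—5 18, 4—6 17] → take 1—5 (3); add 5.
Step 5: frontier [1—4 15, 5—7 8, 4—6 17] → take 5—7 (8); add 7.
Step 6: frontier [1—4 15, 4—6 17, 4—7 15] → take 1—4 (15); add 4.
The 4th edge added is 1—5.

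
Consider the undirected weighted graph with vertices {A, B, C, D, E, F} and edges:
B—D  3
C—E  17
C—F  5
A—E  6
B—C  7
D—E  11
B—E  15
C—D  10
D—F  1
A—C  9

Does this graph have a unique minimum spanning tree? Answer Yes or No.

Kruskal: consider edges lightest-first.
D—F (1): add — endpoints in different components.
B—D (3): add — endpoints in different components.
C—F (5): add — endpoints in different components.
A—E (6): add — endpoints in different components.
B—C (7): skip — B and C already connected.
A—C (9): add — endpoints in different components.
Every non-tree edge has weight strictly greater than the heaviest edge on the tree path between its endpoints, so the MST is unique.

Yes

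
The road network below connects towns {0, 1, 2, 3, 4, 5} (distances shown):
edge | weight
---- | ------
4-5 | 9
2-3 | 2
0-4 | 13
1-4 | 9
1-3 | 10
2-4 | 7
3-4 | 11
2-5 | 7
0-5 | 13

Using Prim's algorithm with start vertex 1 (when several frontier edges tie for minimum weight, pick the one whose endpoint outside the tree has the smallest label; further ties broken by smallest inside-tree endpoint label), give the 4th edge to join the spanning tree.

Grow the tree from 1 using Prim:
Step 1: frontier [1-4 9, 1-3 10] → take 1-4 (9); add 4.
Step 2: frontier [1-3 10, 2-4 7, 4-5 9, 3-4 11, 0-4 13] → take 2-4 (7); add 2.
Step 3: frontier [1-3 10, 2-3 2, 2-5 7, 4-5 9, 3-4 11, 0-4 13] → take 2-3 (2); add 3.
Step 4: frontier [2-5 7, 4-5 9, 0-4 13] → take 2-5 (7); add 5.
Step 5: frontier [0-4 13, 0-5 13] → take 0-4 (13); add 0.
The 4th edge added is 2-5.

2-5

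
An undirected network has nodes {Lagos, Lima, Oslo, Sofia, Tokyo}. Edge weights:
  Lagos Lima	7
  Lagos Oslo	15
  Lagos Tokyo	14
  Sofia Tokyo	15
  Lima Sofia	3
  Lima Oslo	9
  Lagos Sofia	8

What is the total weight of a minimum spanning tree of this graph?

33

Prim's algorithm from Oslo:
Step 1: frontier [Lima Oslo 9, Lagos Oslo 15] → take Lima Oslo (9); add Lima.
Step 2: frontier [Lima Sofia 3, Lagos Lima 7, Lagos Oslo 15] → take Lima Sofia (3); add Sofia.
Step 3: frontier [Lagos Lima 7, Lagos Oslo 15, Lagos Sofia 8, Sofia Tokyo 15] → take Lagos Lima (7); add Lagos.
Step 4: frontier [Lagos Tokyo 14, Sofia Tokyo 15] → take Lagos Tokyo (14); add Tokyo.
MST edges: Lima Oslo, Lima Sofia, Lagos Lima, Lagos Tokyo; total weight 9+3+7+14 = 33.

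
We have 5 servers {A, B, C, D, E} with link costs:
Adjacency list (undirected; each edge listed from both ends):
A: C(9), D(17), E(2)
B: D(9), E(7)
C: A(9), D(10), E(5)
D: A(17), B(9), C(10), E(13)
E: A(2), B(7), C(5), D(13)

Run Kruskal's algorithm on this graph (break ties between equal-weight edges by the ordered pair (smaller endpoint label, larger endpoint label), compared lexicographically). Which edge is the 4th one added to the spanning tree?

Sort edges by weight, then run Kruskal:
A E (2): add. Components now {A,E} {B} {C} {D}
C E (5): add. Components now {A,C,E} {B} {D}
B E (7): add. Components now {A,B,C,E} {D}
A C (9): skip — A and C already connected.
B D (9): add. Components now {A,B,C,D,E}
The 4th edge added is B D.

B-D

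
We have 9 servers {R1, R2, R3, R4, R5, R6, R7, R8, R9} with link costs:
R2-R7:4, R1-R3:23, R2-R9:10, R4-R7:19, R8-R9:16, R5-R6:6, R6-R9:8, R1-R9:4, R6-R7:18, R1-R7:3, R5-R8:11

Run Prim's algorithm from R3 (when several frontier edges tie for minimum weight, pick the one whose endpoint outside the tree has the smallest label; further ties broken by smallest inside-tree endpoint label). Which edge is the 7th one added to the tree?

Prim's algorithm from R3:
Step 1: cheapest edge leaving the tree is R1-R3 (23); add R1.
Step 2: cheapest edge leaving the tree is R1-R7 (3); add R7.
Step 3: cheapest edge leaving the tree is R2-R7 (4); add R2.
Step 4: cheapest edge leaving the tree is R1-R9 (4); add R9.
Step 5: cheapest edge leaving the tree is R6-R9 (8); add R6.
Step 6: cheapest edge leaving the tree is R5-R6 (6); add R5.
Step 7: cheapest edge leaving the tree is R5-R8 (11); add R8.
Step 8: cheapest edge leaving the tree is R4-R7 (19); add R4.
The 7th edge added is R5-R8.

R5-R8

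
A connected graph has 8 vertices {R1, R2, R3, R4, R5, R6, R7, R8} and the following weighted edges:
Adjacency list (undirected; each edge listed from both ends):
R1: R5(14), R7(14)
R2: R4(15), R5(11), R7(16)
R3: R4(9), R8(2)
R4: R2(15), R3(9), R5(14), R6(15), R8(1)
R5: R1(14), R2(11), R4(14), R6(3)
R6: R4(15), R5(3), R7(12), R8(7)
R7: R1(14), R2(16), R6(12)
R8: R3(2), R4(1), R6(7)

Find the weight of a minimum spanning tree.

50

Kruskal: consider edges lightest-first.
R4-R8 (1): add — endpoints in different components.
R3-R8 (2): add — endpoints in different components.
R5-R6 (3): add — endpoints in different components.
R6-R8 (7): add — endpoints in different components.
R3-R4 (9): skip — R4 and R3 already connected.
R2-R5 (11): add — endpoints in different components.
R6-R7 (12): add — endpoints in different components.
R1-R5 (14): add — endpoints in different components.
MST edges: R4-R8, R3-R8, R5-R6, R6-R8, R2-R5, R6-R7, R1-R5; total weight 1+2+3+7+11+12+14 = 50.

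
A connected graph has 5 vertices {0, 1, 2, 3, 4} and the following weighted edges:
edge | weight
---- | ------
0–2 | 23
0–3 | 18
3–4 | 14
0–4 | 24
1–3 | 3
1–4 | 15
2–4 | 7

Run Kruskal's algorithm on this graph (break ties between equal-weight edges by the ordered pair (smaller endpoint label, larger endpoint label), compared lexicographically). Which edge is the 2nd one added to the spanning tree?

Kruskal's algorithm — process edges by increasing weight (ties by edge label):
1–3 (3): add — endpoints in different components.
2–4 (7): add — endpoints in different components.
3–4 (14): add — endpoints in different components.
1–4 (15): skip — 1 and 4 already connected.
0–3 (18): add — endpoints in different components.
The 2nd edge added is 2–4.

2-4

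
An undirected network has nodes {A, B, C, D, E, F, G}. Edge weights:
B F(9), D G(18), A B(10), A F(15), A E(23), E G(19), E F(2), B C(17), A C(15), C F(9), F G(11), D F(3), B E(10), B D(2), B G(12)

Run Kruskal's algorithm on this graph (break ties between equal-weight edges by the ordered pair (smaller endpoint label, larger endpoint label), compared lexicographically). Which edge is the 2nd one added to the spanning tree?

Sort edges by weight, then run Kruskal:
B D (2): add — endpoints in different components.
E F (2): add — endpoints in different components.
D F (3): add — endpoints in different components.
B F (9): skip — B and F already connected.
C F (9): add — endpoints in different components.
A B (10): add — endpoints in different components.
B E (10): skip — B and E already connected.
F G (11): add — endpoints in different components.
The 2nd edge added is E F.

E-F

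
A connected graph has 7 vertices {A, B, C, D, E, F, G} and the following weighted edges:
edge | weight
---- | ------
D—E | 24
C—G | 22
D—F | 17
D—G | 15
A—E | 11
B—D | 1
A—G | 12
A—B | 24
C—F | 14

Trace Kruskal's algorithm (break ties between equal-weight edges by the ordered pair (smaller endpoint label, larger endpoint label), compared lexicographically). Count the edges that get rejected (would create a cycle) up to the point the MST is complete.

0

Kruskal: consider edges lightest-first.
B—D (1): add — endpoints in different components.
A—E (11): add — endpoints in different components.
A—G (12): add — endpoints in different components.
C—F (14): add — endpoints in different components.
D—G (15): add — endpoints in different components.
D—F (17): add — endpoints in different components.
Edges rejected before the tree was complete: 0.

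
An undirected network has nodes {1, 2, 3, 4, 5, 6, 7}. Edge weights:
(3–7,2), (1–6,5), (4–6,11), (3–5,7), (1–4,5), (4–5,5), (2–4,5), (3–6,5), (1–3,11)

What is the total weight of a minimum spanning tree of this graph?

27

Prim's algorithm from 1:
Step 1: cheapest edge leaving the tree is 1–4 (5); add 4.
Step 2: cheapest edge leaving the tree is 2–4 (5); add 2.
Step 3: cheapest edge leaving the tree is 4–5 (5); add 5.
Step 4: cheapest edge leaving the tree is 1–6 (5); add 6.
Step 5: cheapest edge leaving the tree is 3–6 (5); add 3.
Step 6: cheapest edge leaving the tree is 3–7 (2); add 7.
MST edges: 1–4, 2–4, 4–5, 1–6, 3–6, 3–7; total weight 5+5+5+5+5+2 = 27.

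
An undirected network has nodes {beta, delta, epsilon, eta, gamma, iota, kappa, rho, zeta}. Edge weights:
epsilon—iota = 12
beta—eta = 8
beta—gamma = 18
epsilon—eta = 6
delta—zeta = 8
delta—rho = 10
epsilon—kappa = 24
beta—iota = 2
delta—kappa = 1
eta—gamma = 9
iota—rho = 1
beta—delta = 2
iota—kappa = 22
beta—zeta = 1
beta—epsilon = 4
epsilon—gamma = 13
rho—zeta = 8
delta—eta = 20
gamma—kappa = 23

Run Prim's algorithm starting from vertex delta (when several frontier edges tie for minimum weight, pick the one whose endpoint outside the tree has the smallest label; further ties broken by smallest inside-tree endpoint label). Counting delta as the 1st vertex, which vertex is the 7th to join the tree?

Prim's algorithm from delta:
Step 1: cheapest edge leaving the tree is delta—kappa (1); add kappa.
Step 2: cheapest edge leaving the tree is beta—delta (2); add beta.
Step 3: cheapest edge leaving the tree is beta—zeta (1); add zeta.
Step 4: cheapest edge leaving the tree is beta—iota (2); add iota.
Step 5: cheapest edge leaving the tree is iota—rho (1); add rho.
Step 6: cheapest edge leaving the tree is beta—epsilon (4); add epsilon.
Step 7: cheapest edge leaving the tree is epsilon—eta (6); add eta.
Step 8: cheapest edge leaving the tree is eta—gamma (9); add gamma.
Vertex order: delta, kappa, beta, zeta, iota, rho, epsilon, eta, gamma. The 7th vertex is epsilon.

epsilon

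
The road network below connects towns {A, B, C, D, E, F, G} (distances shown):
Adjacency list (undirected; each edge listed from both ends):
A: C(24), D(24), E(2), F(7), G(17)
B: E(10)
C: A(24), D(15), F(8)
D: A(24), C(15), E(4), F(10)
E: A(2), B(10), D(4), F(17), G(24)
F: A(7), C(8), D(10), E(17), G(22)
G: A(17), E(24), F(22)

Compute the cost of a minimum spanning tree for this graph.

Kruskal: consider edges lightest-first.
A E (2): add. Components now {A,E} {B} {C} {D} {F} {G}
D E (4): add. Components now {A,D,E} {B} {C} {F} {G}
A F (7): add. Components now {A,D,E,F} {B} {C} {G}
C F (8): add. Components now {A,C,D,E,F} {B} {G}
B E (10): add. Components now {A,B,C,D,E,F} {G}
D F (10): skip — D and F already connected.
C D (15): skip — C and D already connected.
A G (17): add. Components now {A,B,C,D,E,F,G}
MST edges: A E, D E, A F, C F, B E, A G; total weight 2+4+7+8+10+17 = 48.

48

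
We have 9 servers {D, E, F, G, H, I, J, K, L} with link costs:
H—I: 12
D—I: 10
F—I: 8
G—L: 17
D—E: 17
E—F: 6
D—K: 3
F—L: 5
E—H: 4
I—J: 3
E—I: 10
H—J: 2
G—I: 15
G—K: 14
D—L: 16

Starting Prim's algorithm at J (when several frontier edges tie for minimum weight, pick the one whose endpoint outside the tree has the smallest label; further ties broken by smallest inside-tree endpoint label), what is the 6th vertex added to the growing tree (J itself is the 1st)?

L

Prim's algorithm from J:
Step 1: cheapest edge leaving the tree is H—J (2); add H.
Step 2: cheapest edge leaving the tree is I—J (3); add I.
Step 3: cheapest edge leaving the tree is E—H (4); add E.
Step 4: cheapest edge leaving the tree is E—F (6); add F.
Step 5: cheapest edge leaving the tree is F—L (5); add L.
Step 6: cheapest edge leaving the tree is D—I (10); add D.
Step 7: cheapest edge leaving the tree is D—K (3); add K.
Step 8: cheapest edge leaving the tree is G—K (14); add G.
Vertex order: J, H, I, E, F, L, D, K, G. The 6th vertex is L.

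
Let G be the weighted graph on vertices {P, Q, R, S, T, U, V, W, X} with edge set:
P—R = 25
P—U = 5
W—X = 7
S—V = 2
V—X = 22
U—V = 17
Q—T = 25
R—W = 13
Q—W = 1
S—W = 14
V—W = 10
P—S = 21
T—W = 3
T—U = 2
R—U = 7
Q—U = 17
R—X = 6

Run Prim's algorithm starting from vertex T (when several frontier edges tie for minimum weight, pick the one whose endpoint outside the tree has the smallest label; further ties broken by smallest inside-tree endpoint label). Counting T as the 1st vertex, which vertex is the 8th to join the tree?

V

Grow the tree from T using Prim:
Step 1: cheapest edge leaving the tree is T—U (2); add U.
Step 2: cheapest edge leaving the tree is T—W (3); add W.
Step 3: cheapest edge leaving the tree is Q—W (1); add Q.
Step 4: cheapest edge leaving the tree is P—U (5); add P.
Step 5: cheapest edge leaving the tree is R—U (7); add R.
Step 6: cheapest edge leaving the tree is R—X (6); add X.
Step 7: cheapest edge leaving the tree is V—W (10); add V.
Step 8: cheapest edge leaving the tree is S—V (2); add S.
Vertex order: T, U, W, Q, P, R, X, V, S. The 8th vertex is V.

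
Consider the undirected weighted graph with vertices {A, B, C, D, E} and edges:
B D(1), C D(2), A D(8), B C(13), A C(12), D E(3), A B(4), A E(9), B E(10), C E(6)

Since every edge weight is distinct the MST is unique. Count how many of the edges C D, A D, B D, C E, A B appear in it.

Sort edges by weight, then run Kruskal:
B D (1): add. Components now {A} {B,D} {C} {E}
C D (2): add. Components now {A} {B,C,D} {E}
D E (3): add. Components now {A} {B,C,D,E}
A B (4): add. Components now {A,B,C,D,E}
MST edge set: {B D, C D, D E, A B}.
Of the listed edges, {C D, B D, A B} are in the MST → 3.

3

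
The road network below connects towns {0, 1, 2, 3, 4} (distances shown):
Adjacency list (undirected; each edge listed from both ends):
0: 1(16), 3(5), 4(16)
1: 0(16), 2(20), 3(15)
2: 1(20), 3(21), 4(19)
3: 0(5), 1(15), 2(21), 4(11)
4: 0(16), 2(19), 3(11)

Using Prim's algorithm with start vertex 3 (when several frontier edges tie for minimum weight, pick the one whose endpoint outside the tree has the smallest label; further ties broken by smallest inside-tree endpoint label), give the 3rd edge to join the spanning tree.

1-3

Prim, starting at 3.
Step 1: cheapest edge leaving the tree is 0–3 (5); add 0.
Step 2: cheapest edge leaving the tree is 3–4 (11); add 4.
Step 3: cheapest edge leaving the tree is 1–3 (15); add 1.
Step 4: cheapest edge leaving the tree is 2–4 (19); add 2.
The 3rd edge added is 1–3.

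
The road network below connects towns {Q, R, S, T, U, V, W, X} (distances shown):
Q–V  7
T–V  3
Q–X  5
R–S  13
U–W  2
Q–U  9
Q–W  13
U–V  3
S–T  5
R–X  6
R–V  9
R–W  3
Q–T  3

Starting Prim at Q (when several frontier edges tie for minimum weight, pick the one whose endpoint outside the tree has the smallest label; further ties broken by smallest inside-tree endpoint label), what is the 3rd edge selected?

U-V

Prim, starting at Q.
Step 1: frontier [Q–T 3, Q–X 5, Q–V 7, Q–U 9, Q–W 13] → take Q–T (3); add T.
Step 2: frontier [Q–X 5, Q–V 7, Q–U 9, Q–W 13, T–V 3, S–T 5] → take T–V (3); add V.
Step 3: frontier [Q–X 5, Q–U 9, Q–W 13, S–T 5, U–V 3, R–V 9] → take U–V (3); add U.
Step 4: frontier [Q–X 5, Q–W 13, S–T 5, U–W 2, R–V 9] → take U–W (2); add W.
Step 5: frontier [Q–X 5, S–T 5, R–V 9, R–W 3] → take R–W (3); add R.
Step 6: frontier [Q–X 5, R–X 6, R–S 13, S–T 5] → take S–T (5); add S.
Step 7: frontier [Q–X 5, R–X 6] → take Q–X (5); add X.
The 3rd edge added is U–V.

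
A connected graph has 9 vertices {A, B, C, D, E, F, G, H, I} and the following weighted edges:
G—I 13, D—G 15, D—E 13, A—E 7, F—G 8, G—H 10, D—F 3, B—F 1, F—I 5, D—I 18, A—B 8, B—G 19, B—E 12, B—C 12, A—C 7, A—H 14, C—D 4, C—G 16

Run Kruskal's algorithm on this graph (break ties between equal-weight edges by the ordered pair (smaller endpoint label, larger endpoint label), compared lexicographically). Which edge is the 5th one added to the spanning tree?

Sort edges by weight, then run Kruskal:
B—F (1): add — endpoints in different components.
D—F (3): add — endpoints in different components.
C—D (4): add — endpoints in different components.
F—I (5): add — endpoints in different components.
A—C (7): add — endpoints in different components.
A—E (7): add — endpoints in different components.
A—B (8): skip — A and B already connected.
F—G (8): add — endpoints in different components.
G—H (10): add — endpoints in different components.
The 5th edge added is A—C.

A-C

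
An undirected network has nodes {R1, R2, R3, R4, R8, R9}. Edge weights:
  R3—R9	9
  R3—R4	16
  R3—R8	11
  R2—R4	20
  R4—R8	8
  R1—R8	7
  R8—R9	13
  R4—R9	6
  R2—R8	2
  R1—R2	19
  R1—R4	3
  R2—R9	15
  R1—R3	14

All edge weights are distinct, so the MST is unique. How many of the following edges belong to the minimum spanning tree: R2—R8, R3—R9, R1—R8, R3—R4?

3

Sort edges by weight, then run Kruskal:
R2—R8 (2): add — endpoints in different components.
R1—R4 (3): add — endpoints in different components.
R4—R9 (6): add — endpoints in different components.
R1—R8 (7): add — endpoints in different components.
R4—R8 (8): skip — R8 and R4 already connected.
R3—R9 (9): add — endpoints in different components.
MST edge set: {R2—R8, R1—R4, R4—R9, R1—R8, R3—R9}.
Of the listed edges, {R2—R8, R3—R9, R1—R8} are in the MST → 3.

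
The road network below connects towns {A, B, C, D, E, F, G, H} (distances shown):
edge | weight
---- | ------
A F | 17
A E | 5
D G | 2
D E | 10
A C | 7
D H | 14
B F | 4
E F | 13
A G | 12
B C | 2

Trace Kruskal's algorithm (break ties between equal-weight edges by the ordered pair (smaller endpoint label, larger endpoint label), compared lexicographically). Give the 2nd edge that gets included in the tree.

D-G

Kruskal's algorithm — process edges by increasing weight (ties by edge label):
B C (2): add — endpoints in different components.
D G (2): add — endpoints in different components.
B F (4): add — endpoints in different components.
A E (5): add — endpoints in different components.
A C (7): add — endpoints in different components.
D E (10): add — endpoints in different components.
A G (12): skip — A and G already connected.
E F (13): skip — E and F already connected.
D H (14): add — endpoints in different components.
The 2nd edge added is D G.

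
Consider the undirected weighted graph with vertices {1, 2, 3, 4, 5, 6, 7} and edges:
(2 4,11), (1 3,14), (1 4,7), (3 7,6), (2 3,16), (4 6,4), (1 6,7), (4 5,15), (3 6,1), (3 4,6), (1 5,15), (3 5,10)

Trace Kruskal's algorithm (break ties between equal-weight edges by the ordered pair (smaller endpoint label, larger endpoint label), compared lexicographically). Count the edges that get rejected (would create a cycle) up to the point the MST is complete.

2

Kruskal's algorithm — process edges by increasing weight (ties by edge label):
3 6 (1): add. Components now {1} {2} {3,6} {4} {5} {7}
4 6 (4): add. Components now {1} {2} {3,4,6} {5} {7}
3 4 (6): skip — 3 and 4 already connected.
3 7 (6): add. Components now {1} {2} {3,4,6,7} {5}
1 4 (7): add. Components now {1,3,4,6,7} {2} {5}
1 6 (7): skip — 1 and 6 already connected.
3 5 (10): add. Components now {1,3,4,5,6,7} {2}
2 4 (11): add. Components now {1,2,3,4,5,6,7}
Edges rejected before the tree was complete: 2.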